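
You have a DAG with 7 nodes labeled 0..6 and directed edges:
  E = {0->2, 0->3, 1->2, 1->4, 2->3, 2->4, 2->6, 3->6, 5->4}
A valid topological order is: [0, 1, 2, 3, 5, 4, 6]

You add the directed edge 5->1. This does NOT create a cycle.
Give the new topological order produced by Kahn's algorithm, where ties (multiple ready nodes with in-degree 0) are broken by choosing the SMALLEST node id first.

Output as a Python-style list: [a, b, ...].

Old toposort: [0, 1, 2, 3, 5, 4, 6]
Added edge: 5->1
Position of 5 (4) > position of 1 (1). Must reorder: 5 must now come before 1.
Run Kahn's algorithm (break ties by smallest node id):
  initial in-degrees: [0, 1, 2, 2, 3, 0, 2]
  ready (indeg=0): [0, 5]
  pop 0: indeg[2]->1; indeg[3]->1 | ready=[5] | order so far=[0]
  pop 5: indeg[1]->0; indeg[4]->2 | ready=[1] | order so far=[0, 5]
  pop 1: indeg[2]->0; indeg[4]->1 | ready=[2] | order so far=[0, 5, 1]
  pop 2: indeg[3]->0; indeg[4]->0; indeg[6]->1 | ready=[3, 4] | order so far=[0, 5, 1, 2]
  pop 3: indeg[6]->0 | ready=[4, 6] | order so far=[0, 5, 1, 2, 3]
  pop 4: no out-edges | ready=[6] | order so far=[0, 5, 1, 2, 3, 4]
  pop 6: no out-edges | ready=[] | order so far=[0, 5, 1, 2, 3, 4, 6]
  Result: [0, 5, 1, 2, 3, 4, 6]

Answer: [0, 5, 1, 2, 3, 4, 6]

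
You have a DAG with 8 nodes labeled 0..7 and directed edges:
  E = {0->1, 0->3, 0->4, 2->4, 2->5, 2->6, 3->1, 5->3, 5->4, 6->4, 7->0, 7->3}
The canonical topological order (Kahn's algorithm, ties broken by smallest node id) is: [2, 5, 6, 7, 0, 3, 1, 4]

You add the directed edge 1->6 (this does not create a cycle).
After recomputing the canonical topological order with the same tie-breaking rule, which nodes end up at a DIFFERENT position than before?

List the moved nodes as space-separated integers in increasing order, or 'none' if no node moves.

Answer: 0 1 3 6 7

Derivation:
Old toposort: [2, 5, 6, 7, 0, 3, 1, 4]
Added edge 1->6
Recompute Kahn (smallest-id tiebreak):
  initial in-degrees: [1, 2, 0, 3, 4, 1, 2, 0]
  ready (indeg=0): [2, 7]
  pop 2: indeg[4]->3; indeg[5]->0; indeg[6]->1 | ready=[5, 7] | order so far=[2]
  pop 5: indeg[3]->2; indeg[4]->2 | ready=[7] | order so far=[2, 5]
  pop 7: indeg[0]->0; indeg[3]->1 | ready=[0] | order so far=[2, 5, 7]
  pop 0: indeg[1]->1; indeg[3]->0; indeg[4]->1 | ready=[3] | order so far=[2, 5, 7, 0]
  pop 3: indeg[1]->0 | ready=[1] | order so far=[2, 5, 7, 0, 3]
  pop 1: indeg[6]->0 | ready=[6] | order so far=[2, 5, 7, 0, 3, 1]
  pop 6: indeg[4]->0 | ready=[4] | order so far=[2, 5, 7, 0, 3, 1, 6]
  pop 4: no out-edges | ready=[] | order so far=[2, 5, 7, 0, 3, 1, 6, 4]
New canonical toposort: [2, 5, 7, 0, 3, 1, 6, 4]
Compare positions:
  Node 0: index 4 -> 3 (moved)
  Node 1: index 6 -> 5 (moved)
  Node 2: index 0 -> 0 (same)
  Node 3: index 5 -> 4 (moved)
  Node 4: index 7 -> 7 (same)
  Node 5: index 1 -> 1 (same)
  Node 6: index 2 -> 6 (moved)
  Node 7: index 3 -> 2 (moved)
Nodes that changed position: 0 1 3 6 7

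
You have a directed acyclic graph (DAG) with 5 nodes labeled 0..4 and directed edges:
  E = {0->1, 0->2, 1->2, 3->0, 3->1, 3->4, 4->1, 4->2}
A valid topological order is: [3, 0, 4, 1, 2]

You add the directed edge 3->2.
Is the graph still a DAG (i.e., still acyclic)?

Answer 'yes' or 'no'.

Answer: yes

Derivation:
Given toposort: [3, 0, 4, 1, 2]
Position of 3: index 0; position of 2: index 4
New edge 3->2: forward
Forward edge: respects the existing order. Still a DAG, same toposort still valid.
Still a DAG? yes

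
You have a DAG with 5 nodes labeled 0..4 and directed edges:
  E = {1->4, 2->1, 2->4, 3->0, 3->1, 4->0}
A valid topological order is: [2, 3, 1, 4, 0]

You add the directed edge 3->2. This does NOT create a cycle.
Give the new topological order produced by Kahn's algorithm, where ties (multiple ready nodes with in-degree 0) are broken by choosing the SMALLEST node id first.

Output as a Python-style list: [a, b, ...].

Answer: [3, 2, 1, 4, 0]

Derivation:
Old toposort: [2, 3, 1, 4, 0]
Added edge: 3->2
Position of 3 (1) > position of 2 (0). Must reorder: 3 must now come before 2.
Run Kahn's algorithm (break ties by smallest node id):
  initial in-degrees: [2, 2, 1, 0, 2]
  ready (indeg=0): [3]
  pop 3: indeg[0]->1; indeg[1]->1; indeg[2]->0 | ready=[2] | order so far=[3]
  pop 2: indeg[1]->0; indeg[4]->1 | ready=[1] | order so far=[3, 2]
  pop 1: indeg[4]->0 | ready=[4] | order so far=[3, 2, 1]
  pop 4: indeg[0]->0 | ready=[0] | order so far=[3, 2, 1, 4]
  pop 0: no out-edges | ready=[] | order so far=[3, 2, 1, 4, 0]
  Result: [3, 2, 1, 4, 0]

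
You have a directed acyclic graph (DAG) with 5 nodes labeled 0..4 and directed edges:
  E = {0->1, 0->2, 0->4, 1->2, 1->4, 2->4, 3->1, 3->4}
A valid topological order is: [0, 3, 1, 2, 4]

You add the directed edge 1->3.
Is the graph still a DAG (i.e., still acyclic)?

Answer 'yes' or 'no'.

Given toposort: [0, 3, 1, 2, 4]
Position of 1: index 2; position of 3: index 1
New edge 1->3: backward (u after v in old order)
Backward edge: old toposort is now invalid. Check if this creates a cycle.
Does 3 already reach 1? Reachable from 3: [1, 2, 3, 4]. YES -> cycle!
Still a DAG? no

Answer: no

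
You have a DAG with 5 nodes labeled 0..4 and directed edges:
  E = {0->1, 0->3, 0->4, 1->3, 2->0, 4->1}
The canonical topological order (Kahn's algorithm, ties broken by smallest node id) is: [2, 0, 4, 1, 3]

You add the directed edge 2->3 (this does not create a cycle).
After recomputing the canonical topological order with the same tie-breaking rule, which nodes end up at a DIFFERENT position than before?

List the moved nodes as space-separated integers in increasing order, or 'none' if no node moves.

Old toposort: [2, 0, 4, 1, 3]
Added edge 2->3
Recompute Kahn (smallest-id tiebreak):
  initial in-degrees: [1, 2, 0, 3, 1]
  ready (indeg=0): [2]
  pop 2: indeg[0]->0; indeg[3]->2 | ready=[0] | order so far=[2]
  pop 0: indeg[1]->1; indeg[3]->1; indeg[4]->0 | ready=[4] | order so far=[2, 0]
  pop 4: indeg[1]->0 | ready=[1] | order so far=[2, 0, 4]
  pop 1: indeg[3]->0 | ready=[3] | order so far=[2, 0, 4, 1]
  pop 3: no out-edges | ready=[] | order so far=[2, 0, 4, 1, 3]
New canonical toposort: [2, 0, 4, 1, 3]
Compare positions:
  Node 0: index 1 -> 1 (same)
  Node 1: index 3 -> 3 (same)
  Node 2: index 0 -> 0 (same)
  Node 3: index 4 -> 4 (same)
  Node 4: index 2 -> 2 (same)
Nodes that changed position: none

Answer: none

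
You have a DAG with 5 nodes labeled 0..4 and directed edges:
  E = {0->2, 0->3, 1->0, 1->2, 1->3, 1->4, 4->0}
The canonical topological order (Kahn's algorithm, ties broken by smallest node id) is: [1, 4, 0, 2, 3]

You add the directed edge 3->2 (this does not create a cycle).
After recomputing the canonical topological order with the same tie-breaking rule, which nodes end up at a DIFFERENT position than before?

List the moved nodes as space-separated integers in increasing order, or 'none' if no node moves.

Answer: 2 3

Derivation:
Old toposort: [1, 4, 0, 2, 3]
Added edge 3->2
Recompute Kahn (smallest-id tiebreak):
  initial in-degrees: [2, 0, 3, 2, 1]
  ready (indeg=0): [1]
  pop 1: indeg[0]->1; indeg[2]->2; indeg[3]->1; indeg[4]->0 | ready=[4] | order so far=[1]
  pop 4: indeg[0]->0 | ready=[0] | order so far=[1, 4]
  pop 0: indeg[2]->1; indeg[3]->0 | ready=[3] | order so far=[1, 4, 0]
  pop 3: indeg[2]->0 | ready=[2] | order so far=[1, 4, 0, 3]
  pop 2: no out-edges | ready=[] | order so far=[1, 4, 0, 3, 2]
New canonical toposort: [1, 4, 0, 3, 2]
Compare positions:
  Node 0: index 2 -> 2 (same)
  Node 1: index 0 -> 0 (same)
  Node 2: index 3 -> 4 (moved)
  Node 3: index 4 -> 3 (moved)
  Node 4: index 1 -> 1 (same)
Nodes that changed position: 2 3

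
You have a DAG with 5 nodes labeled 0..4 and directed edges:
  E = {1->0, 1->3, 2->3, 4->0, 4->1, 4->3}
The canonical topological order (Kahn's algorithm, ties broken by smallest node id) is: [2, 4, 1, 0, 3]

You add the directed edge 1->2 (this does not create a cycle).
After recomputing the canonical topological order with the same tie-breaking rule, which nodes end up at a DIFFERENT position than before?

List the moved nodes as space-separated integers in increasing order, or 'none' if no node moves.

Answer: 0 1 2 4

Derivation:
Old toposort: [2, 4, 1, 0, 3]
Added edge 1->2
Recompute Kahn (smallest-id tiebreak):
  initial in-degrees: [2, 1, 1, 3, 0]
  ready (indeg=0): [4]
  pop 4: indeg[0]->1; indeg[1]->0; indeg[3]->2 | ready=[1] | order so far=[4]
  pop 1: indeg[0]->0; indeg[2]->0; indeg[3]->1 | ready=[0, 2] | order so far=[4, 1]
  pop 0: no out-edges | ready=[2] | order so far=[4, 1, 0]
  pop 2: indeg[3]->0 | ready=[3] | order so far=[4, 1, 0, 2]
  pop 3: no out-edges | ready=[] | order so far=[4, 1, 0, 2, 3]
New canonical toposort: [4, 1, 0, 2, 3]
Compare positions:
  Node 0: index 3 -> 2 (moved)
  Node 1: index 2 -> 1 (moved)
  Node 2: index 0 -> 3 (moved)
  Node 3: index 4 -> 4 (same)
  Node 4: index 1 -> 0 (moved)
Nodes that changed position: 0 1 2 4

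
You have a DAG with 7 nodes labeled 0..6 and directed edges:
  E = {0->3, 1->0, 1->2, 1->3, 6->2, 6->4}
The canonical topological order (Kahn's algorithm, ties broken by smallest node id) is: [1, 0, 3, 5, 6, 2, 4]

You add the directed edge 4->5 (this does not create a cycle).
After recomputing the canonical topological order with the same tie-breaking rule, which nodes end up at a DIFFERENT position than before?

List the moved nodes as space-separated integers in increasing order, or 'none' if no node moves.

Old toposort: [1, 0, 3, 5, 6, 2, 4]
Added edge 4->5
Recompute Kahn (smallest-id tiebreak):
  initial in-degrees: [1, 0, 2, 2, 1, 1, 0]
  ready (indeg=0): [1, 6]
  pop 1: indeg[0]->0; indeg[2]->1; indeg[3]->1 | ready=[0, 6] | order so far=[1]
  pop 0: indeg[3]->0 | ready=[3, 6] | order so far=[1, 0]
  pop 3: no out-edges | ready=[6] | order so far=[1, 0, 3]
  pop 6: indeg[2]->0; indeg[4]->0 | ready=[2, 4] | order so far=[1, 0, 3, 6]
  pop 2: no out-edges | ready=[4] | order so far=[1, 0, 3, 6, 2]
  pop 4: indeg[5]->0 | ready=[5] | order so far=[1, 0, 3, 6, 2, 4]
  pop 5: no out-edges | ready=[] | order so far=[1, 0, 3, 6, 2, 4, 5]
New canonical toposort: [1, 0, 3, 6, 2, 4, 5]
Compare positions:
  Node 0: index 1 -> 1 (same)
  Node 1: index 0 -> 0 (same)
  Node 2: index 5 -> 4 (moved)
  Node 3: index 2 -> 2 (same)
  Node 4: index 6 -> 5 (moved)
  Node 5: index 3 -> 6 (moved)
  Node 6: index 4 -> 3 (moved)
Nodes that changed position: 2 4 5 6

Answer: 2 4 5 6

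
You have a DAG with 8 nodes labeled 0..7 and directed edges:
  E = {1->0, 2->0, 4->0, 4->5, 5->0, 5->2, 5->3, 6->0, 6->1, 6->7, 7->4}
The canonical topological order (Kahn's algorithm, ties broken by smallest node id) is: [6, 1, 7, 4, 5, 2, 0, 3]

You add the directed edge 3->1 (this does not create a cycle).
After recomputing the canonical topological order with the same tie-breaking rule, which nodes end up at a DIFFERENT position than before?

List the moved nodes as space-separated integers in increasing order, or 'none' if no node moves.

Answer: 0 1 2 3 4 5 7

Derivation:
Old toposort: [6, 1, 7, 4, 5, 2, 0, 3]
Added edge 3->1
Recompute Kahn (smallest-id tiebreak):
  initial in-degrees: [5, 2, 1, 1, 1, 1, 0, 1]
  ready (indeg=0): [6]
  pop 6: indeg[0]->4; indeg[1]->1; indeg[7]->0 | ready=[7] | order so far=[6]
  pop 7: indeg[4]->0 | ready=[4] | order so far=[6, 7]
  pop 4: indeg[0]->3; indeg[5]->0 | ready=[5] | order so far=[6, 7, 4]
  pop 5: indeg[0]->2; indeg[2]->0; indeg[3]->0 | ready=[2, 3] | order so far=[6, 7, 4, 5]
  pop 2: indeg[0]->1 | ready=[3] | order so far=[6, 7, 4, 5, 2]
  pop 3: indeg[1]->0 | ready=[1] | order so far=[6, 7, 4, 5, 2, 3]
  pop 1: indeg[0]->0 | ready=[0] | order so far=[6, 7, 4, 5, 2, 3, 1]
  pop 0: no out-edges | ready=[] | order so far=[6, 7, 4, 5, 2, 3, 1, 0]
New canonical toposort: [6, 7, 4, 5, 2, 3, 1, 0]
Compare positions:
  Node 0: index 6 -> 7 (moved)
  Node 1: index 1 -> 6 (moved)
  Node 2: index 5 -> 4 (moved)
  Node 3: index 7 -> 5 (moved)
  Node 4: index 3 -> 2 (moved)
  Node 5: index 4 -> 3 (moved)
  Node 6: index 0 -> 0 (same)
  Node 7: index 2 -> 1 (moved)
Nodes that changed position: 0 1 2 3 4 5 7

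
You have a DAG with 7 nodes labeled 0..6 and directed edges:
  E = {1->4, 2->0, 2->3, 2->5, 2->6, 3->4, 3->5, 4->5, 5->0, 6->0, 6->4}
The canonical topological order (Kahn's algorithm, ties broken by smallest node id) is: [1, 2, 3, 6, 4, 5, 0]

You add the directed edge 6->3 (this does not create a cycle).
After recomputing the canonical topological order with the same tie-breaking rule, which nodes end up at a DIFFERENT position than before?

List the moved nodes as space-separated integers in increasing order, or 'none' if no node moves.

Answer: 3 6

Derivation:
Old toposort: [1, 2, 3, 6, 4, 5, 0]
Added edge 6->3
Recompute Kahn (smallest-id tiebreak):
  initial in-degrees: [3, 0, 0, 2, 3, 3, 1]
  ready (indeg=0): [1, 2]
  pop 1: indeg[4]->2 | ready=[2] | order so far=[1]
  pop 2: indeg[0]->2; indeg[3]->1; indeg[5]->2; indeg[6]->0 | ready=[6] | order so far=[1, 2]
  pop 6: indeg[0]->1; indeg[3]->0; indeg[4]->1 | ready=[3] | order so far=[1, 2, 6]
  pop 3: indeg[4]->0; indeg[5]->1 | ready=[4] | order so far=[1, 2, 6, 3]
  pop 4: indeg[5]->0 | ready=[5] | order so far=[1, 2, 6, 3, 4]
  pop 5: indeg[0]->0 | ready=[0] | order so far=[1, 2, 6, 3, 4, 5]
  pop 0: no out-edges | ready=[] | order so far=[1, 2, 6, 3, 4, 5, 0]
New canonical toposort: [1, 2, 6, 3, 4, 5, 0]
Compare positions:
  Node 0: index 6 -> 6 (same)
  Node 1: index 0 -> 0 (same)
  Node 2: index 1 -> 1 (same)
  Node 3: index 2 -> 3 (moved)
  Node 4: index 4 -> 4 (same)
  Node 5: index 5 -> 5 (same)
  Node 6: index 3 -> 2 (moved)
Nodes that changed position: 3 6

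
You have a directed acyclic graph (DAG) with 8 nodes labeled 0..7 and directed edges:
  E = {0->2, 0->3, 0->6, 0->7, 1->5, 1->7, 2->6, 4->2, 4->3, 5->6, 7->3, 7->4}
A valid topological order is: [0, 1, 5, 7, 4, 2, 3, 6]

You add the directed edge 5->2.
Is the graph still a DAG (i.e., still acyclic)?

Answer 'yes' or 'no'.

Given toposort: [0, 1, 5, 7, 4, 2, 3, 6]
Position of 5: index 2; position of 2: index 5
New edge 5->2: forward
Forward edge: respects the existing order. Still a DAG, same toposort still valid.
Still a DAG? yes

Answer: yes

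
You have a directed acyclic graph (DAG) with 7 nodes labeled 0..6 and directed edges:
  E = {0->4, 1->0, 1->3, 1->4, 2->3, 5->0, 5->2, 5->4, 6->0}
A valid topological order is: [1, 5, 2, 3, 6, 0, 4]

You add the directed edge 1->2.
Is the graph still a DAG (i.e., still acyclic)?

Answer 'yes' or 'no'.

Answer: yes

Derivation:
Given toposort: [1, 5, 2, 3, 6, 0, 4]
Position of 1: index 0; position of 2: index 2
New edge 1->2: forward
Forward edge: respects the existing order. Still a DAG, same toposort still valid.
Still a DAG? yes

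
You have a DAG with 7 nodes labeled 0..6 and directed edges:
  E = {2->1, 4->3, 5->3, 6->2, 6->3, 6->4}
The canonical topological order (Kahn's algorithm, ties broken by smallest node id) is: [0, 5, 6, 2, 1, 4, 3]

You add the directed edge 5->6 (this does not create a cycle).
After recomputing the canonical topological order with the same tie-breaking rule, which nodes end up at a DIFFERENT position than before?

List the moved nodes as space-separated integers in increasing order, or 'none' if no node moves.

Answer: none

Derivation:
Old toposort: [0, 5, 6, 2, 1, 4, 3]
Added edge 5->6
Recompute Kahn (smallest-id tiebreak):
  initial in-degrees: [0, 1, 1, 3, 1, 0, 1]
  ready (indeg=0): [0, 5]
  pop 0: no out-edges | ready=[5] | order so far=[0]
  pop 5: indeg[3]->2; indeg[6]->0 | ready=[6] | order so far=[0, 5]
  pop 6: indeg[2]->0; indeg[3]->1; indeg[4]->0 | ready=[2, 4] | order so far=[0, 5, 6]
  pop 2: indeg[1]->0 | ready=[1, 4] | order so far=[0, 5, 6, 2]
  pop 1: no out-edges | ready=[4] | order so far=[0, 5, 6, 2, 1]
  pop 4: indeg[3]->0 | ready=[3] | order so far=[0, 5, 6, 2, 1, 4]
  pop 3: no out-edges | ready=[] | order so far=[0, 5, 6, 2, 1, 4, 3]
New canonical toposort: [0, 5, 6, 2, 1, 4, 3]
Compare positions:
  Node 0: index 0 -> 0 (same)
  Node 1: index 4 -> 4 (same)
  Node 2: index 3 -> 3 (same)
  Node 3: index 6 -> 6 (same)
  Node 4: index 5 -> 5 (same)
  Node 5: index 1 -> 1 (same)
  Node 6: index 2 -> 2 (same)
Nodes that changed position: none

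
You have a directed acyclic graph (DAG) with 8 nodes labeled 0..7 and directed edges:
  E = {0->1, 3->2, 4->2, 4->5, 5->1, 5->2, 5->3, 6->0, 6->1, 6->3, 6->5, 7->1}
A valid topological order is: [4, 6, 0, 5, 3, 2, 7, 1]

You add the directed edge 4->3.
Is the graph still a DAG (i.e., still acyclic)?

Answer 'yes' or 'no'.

Answer: yes

Derivation:
Given toposort: [4, 6, 0, 5, 3, 2, 7, 1]
Position of 4: index 0; position of 3: index 4
New edge 4->3: forward
Forward edge: respects the existing order. Still a DAG, same toposort still valid.
Still a DAG? yes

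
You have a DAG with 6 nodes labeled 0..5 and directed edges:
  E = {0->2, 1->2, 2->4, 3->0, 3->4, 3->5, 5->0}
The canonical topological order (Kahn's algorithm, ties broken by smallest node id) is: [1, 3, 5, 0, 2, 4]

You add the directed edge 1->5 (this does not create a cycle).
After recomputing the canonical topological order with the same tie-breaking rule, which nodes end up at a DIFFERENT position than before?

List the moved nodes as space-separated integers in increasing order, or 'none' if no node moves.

Old toposort: [1, 3, 5, 0, 2, 4]
Added edge 1->5
Recompute Kahn (smallest-id tiebreak):
  initial in-degrees: [2, 0, 2, 0, 2, 2]
  ready (indeg=0): [1, 3]
  pop 1: indeg[2]->1; indeg[5]->1 | ready=[3] | order so far=[1]
  pop 3: indeg[0]->1; indeg[4]->1; indeg[5]->0 | ready=[5] | order so far=[1, 3]
  pop 5: indeg[0]->0 | ready=[0] | order so far=[1, 3, 5]
  pop 0: indeg[2]->0 | ready=[2] | order so far=[1, 3, 5, 0]
  pop 2: indeg[4]->0 | ready=[4] | order so far=[1, 3, 5, 0, 2]
  pop 4: no out-edges | ready=[] | order so far=[1, 3, 5, 0, 2, 4]
New canonical toposort: [1, 3, 5, 0, 2, 4]
Compare positions:
  Node 0: index 3 -> 3 (same)
  Node 1: index 0 -> 0 (same)
  Node 2: index 4 -> 4 (same)
  Node 3: index 1 -> 1 (same)
  Node 4: index 5 -> 5 (same)
  Node 5: index 2 -> 2 (same)
Nodes that changed position: none

Answer: none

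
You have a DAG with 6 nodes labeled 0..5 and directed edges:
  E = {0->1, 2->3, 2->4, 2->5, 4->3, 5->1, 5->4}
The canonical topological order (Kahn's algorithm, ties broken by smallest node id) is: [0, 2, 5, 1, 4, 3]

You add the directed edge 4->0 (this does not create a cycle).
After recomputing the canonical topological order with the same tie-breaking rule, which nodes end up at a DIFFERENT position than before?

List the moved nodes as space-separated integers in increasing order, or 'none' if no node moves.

Old toposort: [0, 2, 5, 1, 4, 3]
Added edge 4->0
Recompute Kahn (smallest-id tiebreak):
  initial in-degrees: [1, 2, 0, 2, 2, 1]
  ready (indeg=0): [2]
  pop 2: indeg[3]->1; indeg[4]->1; indeg[5]->0 | ready=[5] | order so far=[2]
  pop 5: indeg[1]->1; indeg[4]->0 | ready=[4] | order so far=[2, 5]
  pop 4: indeg[0]->0; indeg[3]->0 | ready=[0, 3] | order so far=[2, 5, 4]
  pop 0: indeg[1]->0 | ready=[1, 3] | order so far=[2, 5, 4, 0]
  pop 1: no out-edges | ready=[3] | order so far=[2, 5, 4, 0, 1]
  pop 3: no out-edges | ready=[] | order so far=[2, 5, 4, 0, 1, 3]
New canonical toposort: [2, 5, 4, 0, 1, 3]
Compare positions:
  Node 0: index 0 -> 3 (moved)
  Node 1: index 3 -> 4 (moved)
  Node 2: index 1 -> 0 (moved)
  Node 3: index 5 -> 5 (same)
  Node 4: index 4 -> 2 (moved)
  Node 5: index 2 -> 1 (moved)
Nodes that changed position: 0 1 2 4 5

Answer: 0 1 2 4 5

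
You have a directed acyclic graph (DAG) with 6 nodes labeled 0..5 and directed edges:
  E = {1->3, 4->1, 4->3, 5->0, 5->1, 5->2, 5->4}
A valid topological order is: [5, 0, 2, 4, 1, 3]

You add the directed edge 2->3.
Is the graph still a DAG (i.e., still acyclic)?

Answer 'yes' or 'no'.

Answer: yes

Derivation:
Given toposort: [5, 0, 2, 4, 1, 3]
Position of 2: index 2; position of 3: index 5
New edge 2->3: forward
Forward edge: respects the existing order. Still a DAG, same toposort still valid.
Still a DAG? yes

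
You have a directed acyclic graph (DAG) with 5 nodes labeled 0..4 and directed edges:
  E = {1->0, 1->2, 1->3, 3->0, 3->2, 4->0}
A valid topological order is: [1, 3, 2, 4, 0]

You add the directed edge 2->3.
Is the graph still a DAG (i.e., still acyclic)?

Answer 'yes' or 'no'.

Given toposort: [1, 3, 2, 4, 0]
Position of 2: index 2; position of 3: index 1
New edge 2->3: backward (u after v in old order)
Backward edge: old toposort is now invalid. Check if this creates a cycle.
Does 3 already reach 2? Reachable from 3: [0, 2, 3]. YES -> cycle!
Still a DAG? no

Answer: no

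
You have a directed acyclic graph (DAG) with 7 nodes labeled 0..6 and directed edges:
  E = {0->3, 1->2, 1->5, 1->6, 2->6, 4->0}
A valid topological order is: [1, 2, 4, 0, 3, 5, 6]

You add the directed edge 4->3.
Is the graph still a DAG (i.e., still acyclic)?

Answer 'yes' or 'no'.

Answer: yes

Derivation:
Given toposort: [1, 2, 4, 0, 3, 5, 6]
Position of 4: index 2; position of 3: index 4
New edge 4->3: forward
Forward edge: respects the existing order. Still a DAG, same toposort still valid.
Still a DAG? yes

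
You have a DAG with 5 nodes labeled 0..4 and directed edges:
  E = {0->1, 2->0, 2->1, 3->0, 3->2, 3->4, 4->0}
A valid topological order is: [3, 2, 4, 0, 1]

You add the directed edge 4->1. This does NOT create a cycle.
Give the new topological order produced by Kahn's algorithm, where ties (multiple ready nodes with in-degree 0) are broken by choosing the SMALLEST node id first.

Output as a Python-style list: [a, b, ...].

Answer: [3, 2, 4, 0, 1]

Derivation:
Old toposort: [3, 2, 4, 0, 1]
Added edge: 4->1
Position of 4 (2) < position of 1 (4). Old order still valid.
Run Kahn's algorithm (break ties by smallest node id):
  initial in-degrees: [3, 3, 1, 0, 1]
  ready (indeg=0): [3]
  pop 3: indeg[0]->2; indeg[2]->0; indeg[4]->0 | ready=[2, 4] | order so far=[3]
  pop 2: indeg[0]->1; indeg[1]->2 | ready=[4] | order so far=[3, 2]
  pop 4: indeg[0]->0; indeg[1]->1 | ready=[0] | order so far=[3, 2, 4]
  pop 0: indeg[1]->0 | ready=[1] | order so far=[3, 2, 4, 0]
  pop 1: no out-edges | ready=[] | order so far=[3, 2, 4, 0, 1]
  Result: [3, 2, 4, 0, 1]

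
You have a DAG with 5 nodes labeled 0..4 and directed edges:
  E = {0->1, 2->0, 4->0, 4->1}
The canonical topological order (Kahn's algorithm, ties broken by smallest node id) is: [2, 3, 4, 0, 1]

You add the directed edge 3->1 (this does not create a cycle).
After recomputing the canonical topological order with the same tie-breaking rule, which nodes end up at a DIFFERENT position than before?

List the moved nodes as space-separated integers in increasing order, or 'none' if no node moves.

Old toposort: [2, 3, 4, 0, 1]
Added edge 3->1
Recompute Kahn (smallest-id tiebreak):
  initial in-degrees: [2, 3, 0, 0, 0]
  ready (indeg=0): [2, 3, 4]
  pop 2: indeg[0]->1 | ready=[3, 4] | order so far=[2]
  pop 3: indeg[1]->2 | ready=[4] | order so far=[2, 3]
  pop 4: indeg[0]->0; indeg[1]->1 | ready=[0] | order so far=[2, 3, 4]
  pop 0: indeg[1]->0 | ready=[1] | order so far=[2, 3, 4, 0]
  pop 1: no out-edges | ready=[] | order so far=[2, 3, 4, 0, 1]
New canonical toposort: [2, 3, 4, 0, 1]
Compare positions:
  Node 0: index 3 -> 3 (same)
  Node 1: index 4 -> 4 (same)
  Node 2: index 0 -> 0 (same)
  Node 3: index 1 -> 1 (same)
  Node 4: index 2 -> 2 (same)
Nodes that changed position: none

Answer: none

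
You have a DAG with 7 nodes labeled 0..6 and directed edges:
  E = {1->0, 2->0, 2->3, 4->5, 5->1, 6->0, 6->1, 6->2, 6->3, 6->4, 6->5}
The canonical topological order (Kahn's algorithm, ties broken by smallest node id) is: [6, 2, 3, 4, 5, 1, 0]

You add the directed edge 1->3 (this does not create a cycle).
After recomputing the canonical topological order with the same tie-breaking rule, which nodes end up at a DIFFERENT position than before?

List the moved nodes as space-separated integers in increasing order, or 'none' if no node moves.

Old toposort: [6, 2, 3, 4, 5, 1, 0]
Added edge 1->3
Recompute Kahn (smallest-id tiebreak):
  initial in-degrees: [3, 2, 1, 3, 1, 2, 0]
  ready (indeg=0): [6]
  pop 6: indeg[0]->2; indeg[1]->1; indeg[2]->0; indeg[3]->2; indeg[4]->0; indeg[5]->1 | ready=[2, 4] | order so far=[6]
  pop 2: indeg[0]->1; indeg[3]->1 | ready=[4] | order so far=[6, 2]
  pop 4: indeg[5]->0 | ready=[5] | order so far=[6, 2, 4]
  pop 5: indeg[1]->0 | ready=[1] | order so far=[6, 2, 4, 5]
  pop 1: indeg[0]->0; indeg[3]->0 | ready=[0, 3] | order so far=[6, 2, 4, 5, 1]
  pop 0: no out-edges | ready=[3] | order so far=[6, 2, 4, 5, 1, 0]
  pop 3: no out-edges | ready=[] | order so far=[6, 2, 4, 5, 1, 0, 3]
New canonical toposort: [6, 2, 4, 5, 1, 0, 3]
Compare positions:
  Node 0: index 6 -> 5 (moved)
  Node 1: index 5 -> 4 (moved)
  Node 2: index 1 -> 1 (same)
  Node 3: index 2 -> 6 (moved)
  Node 4: index 3 -> 2 (moved)
  Node 5: index 4 -> 3 (moved)
  Node 6: index 0 -> 0 (same)
Nodes that changed position: 0 1 3 4 5

Answer: 0 1 3 4 5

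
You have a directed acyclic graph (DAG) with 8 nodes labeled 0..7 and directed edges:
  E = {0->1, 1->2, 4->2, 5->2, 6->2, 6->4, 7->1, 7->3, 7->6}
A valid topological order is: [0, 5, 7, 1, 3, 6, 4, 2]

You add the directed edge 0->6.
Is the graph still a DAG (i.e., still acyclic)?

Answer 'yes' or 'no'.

Given toposort: [0, 5, 7, 1, 3, 6, 4, 2]
Position of 0: index 0; position of 6: index 5
New edge 0->6: forward
Forward edge: respects the existing order. Still a DAG, same toposort still valid.
Still a DAG? yes

Answer: yes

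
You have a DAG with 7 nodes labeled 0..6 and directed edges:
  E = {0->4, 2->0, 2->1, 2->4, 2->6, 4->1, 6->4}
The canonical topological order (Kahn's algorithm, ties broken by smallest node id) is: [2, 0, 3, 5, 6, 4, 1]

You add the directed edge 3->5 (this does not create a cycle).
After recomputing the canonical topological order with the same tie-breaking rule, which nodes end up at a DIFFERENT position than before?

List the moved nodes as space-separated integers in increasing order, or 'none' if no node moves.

Answer: none

Derivation:
Old toposort: [2, 0, 3, 5, 6, 4, 1]
Added edge 3->5
Recompute Kahn (smallest-id tiebreak):
  initial in-degrees: [1, 2, 0, 0, 3, 1, 1]
  ready (indeg=0): [2, 3]
  pop 2: indeg[0]->0; indeg[1]->1; indeg[4]->2; indeg[6]->0 | ready=[0, 3, 6] | order so far=[2]
  pop 0: indeg[4]->1 | ready=[3, 6] | order so far=[2, 0]
  pop 3: indeg[5]->0 | ready=[5, 6] | order so far=[2, 0, 3]
  pop 5: no out-edges | ready=[6] | order so far=[2, 0, 3, 5]
  pop 6: indeg[4]->0 | ready=[4] | order so far=[2, 0, 3, 5, 6]
  pop 4: indeg[1]->0 | ready=[1] | order so far=[2, 0, 3, 5, 6, 4]
  pop 1: no out-edges | ready=[] | order so far=[2, 0, 3, 5, 6, 4, 1]
New canonical toposort: [2, 0, 3, 5, 6, 4, 1]
Compare positions:
  Node 0: index 1 -> 1 (same)
  Node 1: index 6 -> 6 (same)
  Node 2: index 0 -> 0 (same)
  Node 3: index 2 -> 2 (same)
  Node 4: index 5 -> 5 (same)
  Node 5: index 3 -> 3 (same)
  Node 6: index 4 -> 4 (same)
Nodes that changed position: none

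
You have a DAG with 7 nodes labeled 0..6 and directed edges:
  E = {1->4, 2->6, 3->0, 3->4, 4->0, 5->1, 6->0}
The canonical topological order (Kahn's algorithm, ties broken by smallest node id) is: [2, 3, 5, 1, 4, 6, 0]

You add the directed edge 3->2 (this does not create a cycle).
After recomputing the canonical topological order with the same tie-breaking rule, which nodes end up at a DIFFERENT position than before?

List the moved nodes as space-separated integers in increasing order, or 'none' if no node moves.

Answer: 2 3

Derivation:
Old toposort: [2, 3, 5, 1, 4, 6, 0]
Added edge 3->2
Recompute Kahn (smallest-id tiebreak):
  initial in-degrees: [3, 1, 1, 0, 2, 0, 1]
  ready (indeg=0): [3, 5]
  pop 3: indeg[0]->2; indeg[2]->0; indeg[4]->1 | ready=[2, 5] | order so far=[3]
  pop 2: indeg[6]->0 | ready=[5, 6] | order so far=[3, 2]
  pop 5: indeg[1]->0 | ready=[1, 6] | order so far=[3, 2, 5]
  pop 1: indeg[4]->0 | ready=[4, 6] | order so far=[3, 2, 5, 1]
  pop 4: indeg[0]->1 | ready=[6] | order so far=[3, 2, 5, 1, 4]
  pop 6: indeg[0]->0 | ready=[0] | order so far=[3, 2, 5, 1, 4, 6]
  pop 0: no out-edges | ready=[] | order so far=[3, 2, 5, 1, 4, 6, 0]
New canonical toposort: [3, 2, 5, 1, 4, 6, 0]
Compare positions:
  Node 0: index 6 -> 6 (same)
  Node 1: index 3 -> 3 (same)
  Node 2: index 0 -> 1 (moved)
  Node 3: index 1 -> 0 (moved)
  Node 4: index 4 -> 4 (same)
  Node 5: index 2 -> 2 (same)
  Node 6: index 5 -> 5 (same)
Nodes that changed position: 2 3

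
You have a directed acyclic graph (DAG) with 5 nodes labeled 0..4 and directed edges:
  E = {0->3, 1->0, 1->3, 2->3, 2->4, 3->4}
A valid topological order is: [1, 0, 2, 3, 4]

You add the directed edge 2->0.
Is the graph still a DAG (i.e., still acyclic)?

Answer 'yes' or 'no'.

Answer: yes

Derivation:
Given toposort: [1, 0, 2, 3, 4]
Position of 2: index 2; position of 0: index 1
New edge 2->0: backward (u after v in old order)
Backward edge: old toposort is now invalid. Check if this creates a cycle.
Does 0 already reach 2? Reachable from 0: [0, 3, 4]. NO -> still a DAG (reorder needed).
Still a DAG? yes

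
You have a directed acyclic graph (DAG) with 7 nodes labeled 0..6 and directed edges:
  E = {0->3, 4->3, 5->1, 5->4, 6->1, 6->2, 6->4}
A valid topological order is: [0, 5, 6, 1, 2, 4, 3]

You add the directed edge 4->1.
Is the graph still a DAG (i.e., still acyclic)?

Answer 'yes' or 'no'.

Given toposort: [0, 5, 6, 1, 2, 4, 3]
Position of 4: index 5; position of 1: index 3
New edge 4->1: backward (u after v in old order)
Backward edge: old toposort is now invalid. Check if this creates a cycle.
Does 1 already reach 4? Reachable from 1: [1]. NO -> still a DAG (reorder needed).
Still a DAG? yes

Answer: yes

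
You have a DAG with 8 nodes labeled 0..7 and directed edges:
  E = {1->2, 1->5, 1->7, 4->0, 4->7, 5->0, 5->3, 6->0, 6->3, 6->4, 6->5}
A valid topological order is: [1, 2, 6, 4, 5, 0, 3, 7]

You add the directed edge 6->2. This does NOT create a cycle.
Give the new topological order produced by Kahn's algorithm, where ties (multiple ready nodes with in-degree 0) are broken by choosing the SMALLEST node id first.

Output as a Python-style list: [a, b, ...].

Old toposort: [1, 2, 6, 4, 5, 0, 3, 7]
Added edge: 6->2
Position of 6 (2) > position of 2 (1). Must reorder: 6 must now come before 2.
Run Kahn's algorithm (break ties by smallest node id):
  initial in-degrees: [3, 0, 2, 2, 1, 2, 0, 2]
  ready (indeg=0): [1, 6]
  pop 1: indeg[2]->1; indeg[5]->1; indeg[7]->1 | ready=[6] | order so far=[1]
  pop 6: indeg[0]->2; indeg[2]->0; indeg[3]->1; indeg[4]->0; indeg[5]->0 | ready=[2, 4, 5] | order so far=[1, 6]
  pop 2: no out-edges | ready=[4, 5] | order so far=[1, 6, 2]
  pop 4: indeg[0]->1; indeg[7]->0 | ready=[5, 7] | order so far=[1, 6, 2, 4]
  pop 5: indeg[0]->0; indeg[3]->0 | ready=[0, 3, 7] | order so far=[1, 6, 2, 4, 5]
  pop 0: no out-edges | ready=[3, 7] | order so far=[1, 6, 2, 4, 5, 0]
  pop 3: no out-edges | ready=[7] | order so far=[1, 6, 2, 4, 5, 0, 3]
  pop 7: no out-edges | ready=[] | order so far=[1, 6, 2, 4, 5, 0, 3, 7]
  Result: [1, 6, 2, 4, 5, 0, 3, 7]

Answer: [1, 6, 2, 4, 5, 0, 3, 7]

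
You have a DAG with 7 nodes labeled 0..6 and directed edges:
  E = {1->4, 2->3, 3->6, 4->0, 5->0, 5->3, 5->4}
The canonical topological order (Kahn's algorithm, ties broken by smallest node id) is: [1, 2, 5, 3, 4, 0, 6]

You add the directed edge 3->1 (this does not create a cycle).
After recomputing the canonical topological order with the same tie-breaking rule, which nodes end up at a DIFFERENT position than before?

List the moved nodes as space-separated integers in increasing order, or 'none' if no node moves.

Answer: 1 2 3 5

Derivation:
Old toposort: [1, 2, 5, 3, 4, 0, 6]
Added edge 3->1
Recompute Kahn (smallest-id tiebreak):
  initial in-degrees: [2, 1, 0, 2, 2, 0, 1]
  ready (indeg=0): [2, 5]
  pop 2: indeg[3]->1 | ready=[5] | order so far=[2]
  pop 5: indeg[0]->1; indeg[3]->0; indeg[4]->1 | ready=[3] | order so far=[2, 5]
  pop 3: indeg[1]->0; indeg[6]->0 | ready=[1, 6] | order so far=[2, 5, 3]
  pop 1: indeg[4]->0 | ready=[4, 6] | order so far=[2, 5, 3, 1]
  pop 4: indeg[0]->0 | ready=[0, 6] | order so far=[2, 5, 3, 1, 4]
  pop 0: no out-edges | ready=[6] | order so far=[2, 5, 3, 1, 4, 0]
  pop 6: no out-edges | ready=[] | order so far=[2, 5, 3, 1, 4, 0, 6]
New canonical toposort: [2, 5, 3, 1, 4, 0, 6]
Compare positions:
  Node 0: index 5 -> 5 (same)
  Node 1: index 0 -> 3 (moved)
  Node 2: index 1 -> 0 (moved)
  Node 3: index 3 -> 2 (moved)
  Node 4: index 4 -> 4 (same)
  Node 5: index 2 -> 1 (moved)
  Node 6: index 6 -> 6 (same)
Nodes that changed position: 1 2 3 5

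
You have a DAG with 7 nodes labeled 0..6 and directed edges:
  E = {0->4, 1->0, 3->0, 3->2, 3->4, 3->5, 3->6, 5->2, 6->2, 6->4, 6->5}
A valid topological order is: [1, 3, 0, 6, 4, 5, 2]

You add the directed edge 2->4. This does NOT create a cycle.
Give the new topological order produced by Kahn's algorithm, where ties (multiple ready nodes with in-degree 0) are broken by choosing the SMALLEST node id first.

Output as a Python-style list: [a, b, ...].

Old toposort: [1, 3, 0, 6, 4, 5, 2]
Added edge: 2->4
Position of 2 (6) > position of 4 (4). Must reorder: 2 must now come before 4.
Run Kahn's algorithm (break ties by smallest node id):
  initial in-degrees: [2, 0, 3, 0, 4, 2, 1]
  ready (indeg=0): [1, 3]
  pop 1: indeg[0]->1 | ready=[3] | order so far=[1]
  pop 3: indeg[0]->0; indeg[2]->2; indeg[4]->3; indeg[5]->1; indeg[6]->0 | ready=[0, 6] | order so far=[1, 3]
  pop 0: indeg[4]->2 | ready=[6] | order so far=[1, 3, 0]
  pop 6: indeg[2]->1; indeg[4]->1; indeg[5]->0 | ready=[5] | order so far=[1, 3, 0, 6]
  pop 5: indeg[2]->0 | ready=[2] | order so far=[1, 3, 0, 6, 5]
  pop 2: indeg[4]->0 | ready=[4] | order so far=[1, 3, 0, 6, 5, 2]
  pop 4: no out-edges | ready=[] | order so far=[1, 3, 0, 6, 5, 2, 4]
  Result: [1, 3, 0, 6, 5, 2, 4]

Answer: [1, 3, 0, 6, 5, 2, 4]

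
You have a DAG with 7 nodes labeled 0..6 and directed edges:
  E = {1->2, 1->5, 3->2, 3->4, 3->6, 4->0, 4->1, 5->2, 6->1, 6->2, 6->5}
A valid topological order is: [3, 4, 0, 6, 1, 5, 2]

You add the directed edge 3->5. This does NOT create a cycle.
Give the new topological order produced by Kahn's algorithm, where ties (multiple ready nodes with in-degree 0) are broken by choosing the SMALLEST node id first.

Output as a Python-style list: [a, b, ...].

Old toposort: [3, 4, 0, 6, 1, 5, 2]
Added edge: 3->5
Position of 3 (0) < position of 5 (5). Old order still valid.
Run Kahn's algorithm (break ties by smallest node id):
  initial in-degrees: [1, 2, 4, 0, 1, 3, 1]
  ready (indeg=0): [3]
  pop 3: indeg[2]->3; indeg[4]->0; indeg[5]->2; indeg[6]->0 | ready=[4, 6] | order so far=[3]
  pop 4: indeg[0]->0; indeg[1]->1 | ready=[0, 6] | order so far=[3, 4]
  pop 0: no out-edges | ready=[6] | order so far=[3, 4, 0]
  pop 6: indeg[1]->0; indeg[2]->2; indeg[5]->1 | ready=[1] | order so far=[3, 4, 0, 6]
  pop 1: indeg[2]->1; indeg[5]->0 | ready=[5] | order so far=[3, 4, 0, 6, 1]
  pop 5: indeg[2]->0 | ready=[2] | order so far=[3, 4, 0, 6, 1, 5]
  pop 2: no out-edges | ready=[] | order so far=[3, 4, 0, 6, 1, 5, 2]
  Result: [3, 4, 0, 6, 1, 5, 2]

Answer: [3, 4, 0, 6, 1, 5, 2]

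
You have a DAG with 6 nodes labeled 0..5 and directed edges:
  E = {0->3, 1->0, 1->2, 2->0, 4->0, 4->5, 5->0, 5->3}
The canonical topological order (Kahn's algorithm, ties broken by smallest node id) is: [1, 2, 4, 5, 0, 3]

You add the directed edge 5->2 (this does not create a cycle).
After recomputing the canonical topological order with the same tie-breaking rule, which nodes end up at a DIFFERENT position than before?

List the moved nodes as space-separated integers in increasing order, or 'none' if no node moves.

Old toposort: [1, 2, 4, 5, 0, 3]
Added edge 5->2
Recompute Kahn (smallest-id tiebreak):
  initial in-degrees: [4, 0, 2, 2, 0, 1]
  ready (indeg=0): [1, 4]
  pop 1: indeg[0]->3; indeg[2]->1 | ready=[4] | order so far=[1]
  pop 4: indeg[0]->2; indeg[5]->0 | ready=[5] | order so far=[1, 4]
  pop 5: indeg[0]->1; indeg[2]->0; indeg[3]->1 | ready=[2] | order so far=[1, 4, 5]
  pop 2: indeg[0]->0 | ready=[0] | order so far=[1, 4, 5, 2]
  pop 0: indeg[3]->0 | ready=[3] | order so far=[1, 4, 5, 2, 0]
  pop 3: no out-edges | ready=[] | order so far=[1, 4, 5, 2, 0, 3]
New canonical toposort: [1, 4, 5, 2, 0, 3]
Compare positions:
  Node 0: index 4 -> 4 (same)
  Node 1: index 0 -> 0 (same)
  Node 2: index 1 -> 3 (moved)
  Node 3: index 5 -> 5 (same)
  Node 4: index 2 -> 1 (moved)
  Node 5: index 3 -> 2 (moved)
Nodes that changed position: 2 4 5

Answer: 2 4 5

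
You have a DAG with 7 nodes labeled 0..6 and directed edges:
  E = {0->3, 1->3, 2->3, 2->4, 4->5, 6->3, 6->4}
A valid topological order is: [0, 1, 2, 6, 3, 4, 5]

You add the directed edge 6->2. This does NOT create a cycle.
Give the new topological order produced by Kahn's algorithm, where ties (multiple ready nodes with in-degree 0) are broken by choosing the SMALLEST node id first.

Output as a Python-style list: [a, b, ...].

Answer: [0, 1, 6, 2, 3, 4, 5]

Derivation:
Old toposort: [0, 1, 2, 6, 3, 4, 5]
Added edge: 6->2
Position of 6 (3) > position of 2 (2). Must reorder: 6 must now come before 2.
Run Kahn's algorithm (break ties by smallest node id):
  initial in-degrees: [0, 0, 1, 4, 2, 1, 0]
  ready (indeg=0): [0, 1, 6]
  pop 0: indeg[3]->3 | ready=[1, 6] | order so far=[0]
  pop 1: indeg[3]->2 | ready=[6] | order so far=[0, 1]
  pop 6: indeg[2]->0; indeg[3]->1; indeg[4]->1 | ready=[2] | order so far=[0, 1, 6]
  pop 2: indeg[3]->0; indeg[4]->0 | ready=[3, 4] | order so far=[0, 1, 6, 2]
  pop 3: no out-edges | ready=[4] | order so far=[0, 1, 6, 2, 3]
  pop 4: indeg[5]->0 | ready=[5] | order so far=[0, 1, 6, 2, 3, 4]
  pop 5: no out-edges | ready=[] | order so far=[0, 1, 6, 2, 3, 4, 5]
  Result: [0, 1, 6, 2, 3, 4, 5]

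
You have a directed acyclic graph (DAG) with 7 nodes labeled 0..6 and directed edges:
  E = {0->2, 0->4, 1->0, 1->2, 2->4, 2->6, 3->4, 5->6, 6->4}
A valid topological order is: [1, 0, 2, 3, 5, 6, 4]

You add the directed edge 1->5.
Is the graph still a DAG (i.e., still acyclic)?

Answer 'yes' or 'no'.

Given toposort: [1, 0, 2, 3, 5, 6, 4]
Position of 1: index 0; position of 5: index 4
New edge 1->5: forward
Forward edge: respects the existing order. Still a DAG, same toposort still valid.
Still a DAG? yes

Answer: yes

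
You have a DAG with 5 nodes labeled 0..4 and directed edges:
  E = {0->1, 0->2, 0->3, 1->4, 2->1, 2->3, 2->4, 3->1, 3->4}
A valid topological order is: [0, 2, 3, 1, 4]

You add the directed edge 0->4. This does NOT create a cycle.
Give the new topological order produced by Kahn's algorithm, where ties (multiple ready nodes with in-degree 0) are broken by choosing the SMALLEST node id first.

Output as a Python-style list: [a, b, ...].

Old toposort: [0, 2, 3, 1, 4]
Added edge: 0->4
Position of 0 (0) < position of 4 (4). Old order still valid.
Run Kahn's algorithm (break ties by smallest node id):
  initial in-degrees: [0, 3, 1, 2, 4]
  ready (indeg=0): [0]
  pop 0: indeg[1]->2; indeg[2]->0; indeg[3]->1; indeg[4]->3 | ready=[2] | order so far=[0]
  pop 2: indeg[1]->1; indeg[3]->0; indeg[4]->2 | ready=[3] | order so far=[0, 2]
  pop 3: indeg[1]->0; indeg[4]->1 | ready=[1] | order so far=[0, 2, 3]
  pop 1: indeg[4]->0 | ready=[4] | order so far=[0, 2, 3, 1]
  pop 4: no out-edges | ready=[] | order so far=[0, 2, 3, 1, 4]
  Result: [0, 2, 3, 1, 4]

Answer: [0, 2, 3, 1, 4]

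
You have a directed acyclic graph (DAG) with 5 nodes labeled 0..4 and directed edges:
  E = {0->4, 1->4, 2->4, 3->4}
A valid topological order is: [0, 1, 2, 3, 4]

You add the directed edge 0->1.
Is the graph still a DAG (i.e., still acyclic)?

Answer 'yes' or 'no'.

Answer: yes

Derivation:
Given toposort: [0, 1, 2, 3, 4]
Position of 0: index 0; position of 1: index 1
New edge 0->1: forward
Forward edge: respects the existing order. Still a DAG, same toposort still valid.
Still a DAG? yes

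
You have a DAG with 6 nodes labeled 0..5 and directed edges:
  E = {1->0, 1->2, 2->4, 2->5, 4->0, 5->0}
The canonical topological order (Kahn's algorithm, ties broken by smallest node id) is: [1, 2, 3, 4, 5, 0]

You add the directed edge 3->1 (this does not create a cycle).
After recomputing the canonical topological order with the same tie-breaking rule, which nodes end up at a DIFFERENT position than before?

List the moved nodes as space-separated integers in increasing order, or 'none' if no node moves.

Old toposort: [1, 2, 3, 4, 5, 0]
Added edge 3->1
Recompute Kahn (smallest-id tiebreak):
  initial in-degrees: [3, 1, 1, 0, 1, 1]
  ready (indeg=0): [3]
  pop 3: indeg[1]->0 | ready=[1] | order so far=[3]
  pop 1: indeg[0]->2; indeg[2]->0 | ready=[2] | order so far=[3, 1]
  pop 2: indeg[4]->0; indeg[5]->0 | ready=[4, 5] | order so far=[3, 1, 2]
  pop 4: indeg[0]->1 | ready=[5] | order so far=[3, 1, 2, 4]
  pop 5: indeg[0]->0 | ready=[0] | order so far=[3, 1, 2, 4, 5]
  pop 0: no out-edges | ready=[] | order so far=[3, 1, 2, 4, 5, 0]
New canonical toposort: [3, 1, 2, 4, 5, 0]
Compare positions:
  Node 0: index 5 -> 5 (same)
  Node 1: index 0 -> 1 (moved)
  Node 2: index 1 -> 2 (moved)
  Node 3: index 2 -> 0 (moved)
  Node 4: index 3 -> 3 (same)
  Node 5: index 4 -> 4 (same)
Nodes that changed position: 1 2 3

Answer: 1 2 3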